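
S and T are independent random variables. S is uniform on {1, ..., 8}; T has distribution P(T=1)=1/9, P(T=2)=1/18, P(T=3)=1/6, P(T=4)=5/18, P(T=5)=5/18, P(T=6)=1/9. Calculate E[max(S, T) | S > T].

229/37

P(S > T) = 37/72.
Summing max(S,T)·P(x,y) over outcomes with S > T gives 229/72.
E[max(S, T) | S > T] = (229/72) / (37/72) = 229/37.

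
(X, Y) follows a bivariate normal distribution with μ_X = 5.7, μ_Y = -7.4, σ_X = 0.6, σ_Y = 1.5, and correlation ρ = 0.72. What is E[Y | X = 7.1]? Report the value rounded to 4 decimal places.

E[Y | X=x] = μ_Y + ρ(σ_Y/σ_X)(x − μ_X) for jointly normal variables.
E[Y | X=7.1] = -7.4 + (0.72)·(1.5/0.6)·(7.1 − (5.7)) = -7.4 + (1.8)·(1.4) = -4.8800.

-4.8800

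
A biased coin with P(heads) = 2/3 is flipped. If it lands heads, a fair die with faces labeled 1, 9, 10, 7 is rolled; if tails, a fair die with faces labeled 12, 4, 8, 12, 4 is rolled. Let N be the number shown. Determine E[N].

43/6

E[N | heads] = (1+9+10+7)/4 = 27/4.
E[N | tails] = (12+4+8+12+4)/5 = 8.
E[N] = (2/3)·(27/4) + (1/3)·(8) = 43/6.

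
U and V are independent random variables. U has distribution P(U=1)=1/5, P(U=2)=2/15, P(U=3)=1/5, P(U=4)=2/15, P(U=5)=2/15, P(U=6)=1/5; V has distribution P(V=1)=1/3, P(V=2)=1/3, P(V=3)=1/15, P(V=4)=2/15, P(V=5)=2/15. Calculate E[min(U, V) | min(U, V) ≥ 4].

P(min(U, V) ≥ 4) = 28/225.
Summing min(U,V)·P(x,y) over outcomes with min(U, V) ≥ 4 gives 122/225.
E[min(U, V) | min(U, V) ≥ 4] = (122/225) / (28/225) = 61/14.

61/14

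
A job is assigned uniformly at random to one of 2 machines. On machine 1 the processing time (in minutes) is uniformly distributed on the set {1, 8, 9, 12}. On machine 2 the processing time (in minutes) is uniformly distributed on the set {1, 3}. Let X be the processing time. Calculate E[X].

E[X | machine 1] = (1+8+9+12)/4 = 15/2.
E[X | machine 2] = (1+3)/2 = 2.
E[X] = (1/2)·(15/2) + (1/2)·(2) = 19/4.

19/4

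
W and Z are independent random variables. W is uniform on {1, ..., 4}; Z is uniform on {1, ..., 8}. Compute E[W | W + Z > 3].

P(W + Z > 3) = 29/32.
Summing W·P(x,y) over outcomes with W + Z > 3 gives 19/8.
E[W | W + Z > 3] = (19/8) / (29/32) = 76/29.

76/29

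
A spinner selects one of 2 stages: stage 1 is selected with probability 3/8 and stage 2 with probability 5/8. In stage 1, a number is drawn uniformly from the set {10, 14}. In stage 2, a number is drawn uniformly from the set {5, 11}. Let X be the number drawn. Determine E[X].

19/2

E[X | stage 1] = (10+14)/2 = 12.
E[X | stage 2] = (5+11)/2 = 8.
E[X] = (3/8)·(12) + (5/8)·(8) = 19/2.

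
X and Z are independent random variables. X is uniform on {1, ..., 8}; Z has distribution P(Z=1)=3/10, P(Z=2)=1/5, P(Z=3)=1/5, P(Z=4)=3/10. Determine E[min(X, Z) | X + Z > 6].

124/45

P(X + Z > 6) = 9/16.
Summing min(X,Z)·P(x,y) over outcomes with X + Z > 6 gives 31/20.
E[min(X, Z) | X + Z > 6] = (31/20) / (9/16) = 124/45.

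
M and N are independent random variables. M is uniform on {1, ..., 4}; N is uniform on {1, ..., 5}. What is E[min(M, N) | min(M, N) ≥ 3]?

10/3

P(min(M, N) ≥ 3) = 3/10.
Summing min(M,N)·P(x,y) over outcomes with min(M, N) ≥ 3 gives 1.
E[min(M, N) | min(M, N) ≥ 3] = (1) / (3/10) = 10/3.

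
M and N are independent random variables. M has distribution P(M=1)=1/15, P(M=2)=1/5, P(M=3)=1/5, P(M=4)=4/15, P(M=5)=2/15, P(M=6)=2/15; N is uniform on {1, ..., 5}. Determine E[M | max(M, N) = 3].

P(max(M, N) = 3) = 13/75.
Summing M·P(x,y) over outcomes with max(M, N) = 3 gives 34/75.
E[M | max(M, N) = 3] = (34/75) / (13/75) = 34/13.

34/13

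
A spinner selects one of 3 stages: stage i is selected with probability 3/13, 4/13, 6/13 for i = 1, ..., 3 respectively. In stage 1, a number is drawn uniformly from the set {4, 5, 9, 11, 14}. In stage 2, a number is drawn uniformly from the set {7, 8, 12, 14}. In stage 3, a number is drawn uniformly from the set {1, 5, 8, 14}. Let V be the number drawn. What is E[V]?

E[V | stage 1] = (4+5+9+11+14)/5 = 43/5.
E[V | stage 2] = (7+8+12+14)/4 = 41/4.
E[V | stage 3] = (1+5+8+14)/4 = 7.
E[V] = (3/13)·(43/5) + (4/13)·(41/4) + (6/13)·(7) = 544/65.

544/65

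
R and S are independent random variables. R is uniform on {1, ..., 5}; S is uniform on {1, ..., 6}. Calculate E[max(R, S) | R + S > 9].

Outcomes with R + S > 9: (4,6), (5,5), (5,6), each with probability 1/30.
E[max(R, S) | R + S > 9] = (6 + 5 + 6) / 3 = 17/3.

17/3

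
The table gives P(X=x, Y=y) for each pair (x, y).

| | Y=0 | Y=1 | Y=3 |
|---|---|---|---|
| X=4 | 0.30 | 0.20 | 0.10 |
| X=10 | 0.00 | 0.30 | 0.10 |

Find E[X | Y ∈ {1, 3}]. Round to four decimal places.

7.4286

P(Y ∈ {1, 3}) = 0.70.
Σ X·P over the event = 4·(0.20) + 4·(0.10) + 10·(0.30) + 10·(0.10) = 5.20.
E[X | Y ∈ {1, 3}] = (5.20) / (0.70) = 7.4286.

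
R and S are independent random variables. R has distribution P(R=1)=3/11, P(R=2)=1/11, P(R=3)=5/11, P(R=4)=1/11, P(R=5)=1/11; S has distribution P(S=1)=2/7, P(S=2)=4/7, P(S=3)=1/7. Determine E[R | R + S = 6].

41/11

P(R + S = 6) = 1/7.
Summing R·P(x,y) over outcomes with R + S = 6 gives 41/77.
E[R | R + S = 6] = (41/77) / (1/7) = 41/11.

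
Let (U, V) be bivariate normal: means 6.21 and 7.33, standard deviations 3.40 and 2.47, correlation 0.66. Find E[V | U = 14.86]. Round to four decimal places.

E[V | U=x] = μ_V + ρ(σ_V/σ_U)(x − μ_U) for jointly normal variables.
E[V | U=14.86] = 7.33 + (0.66)·(2.47/3.40)·(14.86 − (6.21)) = 7.33 + (0.47947)·(8.65) = 11.4774.

11.4774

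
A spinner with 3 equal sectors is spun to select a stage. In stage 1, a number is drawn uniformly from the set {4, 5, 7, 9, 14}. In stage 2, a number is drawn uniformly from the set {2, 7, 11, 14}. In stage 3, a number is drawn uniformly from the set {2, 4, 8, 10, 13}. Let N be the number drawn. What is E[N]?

E[N | stage 1] = (4+5+7+9+14)/5 = 39/5.
E[N | stage 2] = (2+7+11+14)/4 = 17/2.
E[N | stage 3] = (2+4+8+10+13)/5 = 37/5.
By the law of total expectation,
E[N] = (1/3)·(39/5) + (1/3)·(17/2) + (1/3)·(37/5) = 79/10.

79/10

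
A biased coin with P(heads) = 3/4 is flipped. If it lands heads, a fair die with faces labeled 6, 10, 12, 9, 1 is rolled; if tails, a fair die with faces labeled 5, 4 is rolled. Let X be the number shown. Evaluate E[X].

E[X | heads] = (6+10+12+9+1)/5 = 38/5.
E[X | tails] = (5+4)/2 = 9/2.
E[X] = (3/4)·(38/5) + (1/4)·(9/2) = 273/40.

273/40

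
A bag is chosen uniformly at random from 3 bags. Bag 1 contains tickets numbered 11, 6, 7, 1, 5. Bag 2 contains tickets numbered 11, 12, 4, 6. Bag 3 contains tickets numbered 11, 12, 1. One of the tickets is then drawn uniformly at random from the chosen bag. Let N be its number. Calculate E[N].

E[N | bag 1] = (11+6+7+1+5)/5 = 6.
E[N | bag 2] = (11+12+4+6)/4 = 33/4.
E[N | bag 3] = (11+12+1)/3 = 8.
E[N] = (1/3)·(6) + (1/3)·(33/4) + (1/3)·(8) = 89/12.

89/12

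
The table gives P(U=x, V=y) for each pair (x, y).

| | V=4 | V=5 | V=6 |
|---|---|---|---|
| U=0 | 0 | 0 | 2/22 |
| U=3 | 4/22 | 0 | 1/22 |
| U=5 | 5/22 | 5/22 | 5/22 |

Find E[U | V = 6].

7/2

P(V = 6) = 4/11.
Σ U·P over the event = 0·(2/22) + 3·(1/22) + 5·(5/22) = 14/11.
E[U | V = 6] = (14/11) / (4/11) = 7/2.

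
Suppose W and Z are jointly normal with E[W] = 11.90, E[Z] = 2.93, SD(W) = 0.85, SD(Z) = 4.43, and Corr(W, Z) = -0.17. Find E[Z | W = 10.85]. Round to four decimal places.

E[Z | W=x] = μ_Z + ρ(σ_Z/σ_W)(x − μ_W) for jointly normal variables.
E[Z | W=10.85] = 2.93 + (-0.17)·(4.43/0.85)·(10.85 − (11.90)) = 2.93 + (-0.886)·(-1.05) = 3.8603.

3.8603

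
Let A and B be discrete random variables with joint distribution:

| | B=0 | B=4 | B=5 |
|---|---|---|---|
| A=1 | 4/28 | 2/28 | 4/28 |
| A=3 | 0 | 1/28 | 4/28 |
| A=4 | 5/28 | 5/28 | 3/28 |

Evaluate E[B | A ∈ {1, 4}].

P(A ∈ {1, 4}) = 23/28.
Σ B·P over the event = 0·(4/28) + 4·(2/28) + 5·(4/28) + 0·(5/28) + 4·(5/28) + 5·(3/28) = 9/4.
E[B | A ∈ {1, 4}] = (9/4) / (23/28) = 63/23.

63/23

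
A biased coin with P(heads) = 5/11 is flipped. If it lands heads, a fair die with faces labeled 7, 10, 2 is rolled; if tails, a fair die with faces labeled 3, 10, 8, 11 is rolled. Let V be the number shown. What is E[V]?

239/33

E[V | heads] = (7+10+2)/3 = 19/3.
E[V | tails] = (3+10+8+11)/4 = 8.
By the law of total expectation,
E[V] = (5/11)·(19/3) + (6/11)·(8) = 239/33.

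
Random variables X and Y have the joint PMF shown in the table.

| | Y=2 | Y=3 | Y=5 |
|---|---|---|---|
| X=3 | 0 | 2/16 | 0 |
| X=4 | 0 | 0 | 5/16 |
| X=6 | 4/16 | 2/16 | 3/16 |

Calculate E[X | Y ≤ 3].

21/4

P(Y ≤ 3) = 1/2.
Σ X·P over the event = 3·(2/16) + 6·(4/16) + 6·(2/16) = 21/8.
E[X | Y ≤ 3] = (21/8) / (1/2) = 21/4.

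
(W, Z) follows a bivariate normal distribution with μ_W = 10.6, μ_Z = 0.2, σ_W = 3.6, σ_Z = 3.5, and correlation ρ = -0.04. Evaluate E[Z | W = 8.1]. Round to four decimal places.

The regression of Z on W has slope ρ·σ_Z/σ_W and passes through (μ_W, μ_Z).
E[Z | W=8.1] = 0.2 + (-0.04)·(3.5/3.6)·(8.1 − (10.6)) = 0.2 + (-0.038889)·(-2.5) = 0.2972.

0.2972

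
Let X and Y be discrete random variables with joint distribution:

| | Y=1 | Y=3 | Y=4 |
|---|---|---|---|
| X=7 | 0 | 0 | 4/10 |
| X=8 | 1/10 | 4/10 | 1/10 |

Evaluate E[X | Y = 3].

8

P(Y = 3) = 2/5.
Σ X·P over the event = 8·(4/10) = 16/5.
E[X | Y = 3] = (16/5) / (2/5) = 8.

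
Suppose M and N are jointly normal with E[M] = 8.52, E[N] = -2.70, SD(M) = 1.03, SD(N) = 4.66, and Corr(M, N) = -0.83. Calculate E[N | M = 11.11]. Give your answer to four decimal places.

-12.4258

For a bivariate normal, E[N | M=x] = μ_N + ρ·(σ_N/σ_M)·(x − μ_M).
E[N | M=11.11] = -2.70 + (-0.83)·(4.66/1.03)·(11.11 − (8.52)) = -2.70 + (-3.75515)·(2.59) = -12.4258.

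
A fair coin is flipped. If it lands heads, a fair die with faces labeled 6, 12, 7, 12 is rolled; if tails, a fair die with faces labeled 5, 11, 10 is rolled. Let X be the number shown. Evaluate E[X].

215/24

E[X | heads] = (6+12+7+12)/4 = 37/4.
E[X | tails] = (5+11+10)/3 = 26/3.
E[X] = (1/2)·(37/4) + (1/2)·(26/3) = 215/24.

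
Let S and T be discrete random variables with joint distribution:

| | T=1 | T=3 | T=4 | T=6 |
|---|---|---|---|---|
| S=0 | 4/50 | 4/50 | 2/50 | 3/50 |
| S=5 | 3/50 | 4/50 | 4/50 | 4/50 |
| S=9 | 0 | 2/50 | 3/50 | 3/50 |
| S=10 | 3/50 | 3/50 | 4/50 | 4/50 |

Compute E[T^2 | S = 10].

P(S = 10) = 7/25.
Σ T^2·P over the event = 1·(3/50) + 9·(3/50) + 16·(4/50) + 36·(4/50) = 119/25.
E[T^2 | S = 10] = (119/25) / (7/25) = 17.

17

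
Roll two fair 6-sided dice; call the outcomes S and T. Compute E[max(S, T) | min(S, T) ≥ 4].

Outcomes with min(S, T) ≥ 4: (4,4), (4,5), (4,6), (5,4), (5,5), (5,6), (6,4), (6,5), (6,6), each with probability 1/36.
E[max(S, T) | min(S, T) ≥ 4] = (4 + 5 + 6 + 5 + 5 + 6 + 6 + 6 + 6) / 9 = 49/9.

49/9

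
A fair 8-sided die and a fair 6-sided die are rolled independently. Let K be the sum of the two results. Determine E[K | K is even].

P(K is even) = 1/2.
Σ over the event: 2·1/48 + 4·1/16 + 6·5/48 + 8·1/8 + 10·5/48 + 12·1/16 + 14·1/48 = 4.
E[K | K is even] = (4) / (1/2) = 8.

8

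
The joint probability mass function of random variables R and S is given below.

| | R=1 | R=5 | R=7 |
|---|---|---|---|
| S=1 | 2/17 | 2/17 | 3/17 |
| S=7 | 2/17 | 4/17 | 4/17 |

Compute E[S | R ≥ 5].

P(R ≥ 5) = 13/17.
Σ S·P over the event = 1·(2/17) + 7·(4/17) + 1·(3/17) + 7·(4/17) = 61/17.
E[S | R ≥ 5] = (61/17) / (13/17) = 61/13.

61/13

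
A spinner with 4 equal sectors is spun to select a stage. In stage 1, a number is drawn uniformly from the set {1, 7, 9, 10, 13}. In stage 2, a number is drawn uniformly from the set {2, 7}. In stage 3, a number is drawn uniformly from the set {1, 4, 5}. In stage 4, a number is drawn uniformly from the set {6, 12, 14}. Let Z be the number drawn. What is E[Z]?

E[Z | stage 1] = (1+7+9+10+13)/5 = 8.
E[Z | stage 2] = (2+7)/2 = 9/2.
E[Z | stage 3] = (1+4+5)/3 = 10/3.
E[Z | stage 4] = (6+12+14)/3 = 32/3.
By the law of total expectation,
E[Z] = (1/4)·(8) + (1/4)·(9/2) + (1/4)·(10/3) + (1/4)·(32/3) = 53/8.

53/8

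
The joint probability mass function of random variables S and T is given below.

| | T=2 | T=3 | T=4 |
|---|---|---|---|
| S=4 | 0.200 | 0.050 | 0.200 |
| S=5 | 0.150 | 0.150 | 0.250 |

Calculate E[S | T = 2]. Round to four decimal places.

P(T = 2) = 0.350.
Σ S·P over the event = 4·(0.200) + 5·(0.150) = 1.550.
E[S | T = 2] = (1.550) / (0.350) = 4.4286.

4.4286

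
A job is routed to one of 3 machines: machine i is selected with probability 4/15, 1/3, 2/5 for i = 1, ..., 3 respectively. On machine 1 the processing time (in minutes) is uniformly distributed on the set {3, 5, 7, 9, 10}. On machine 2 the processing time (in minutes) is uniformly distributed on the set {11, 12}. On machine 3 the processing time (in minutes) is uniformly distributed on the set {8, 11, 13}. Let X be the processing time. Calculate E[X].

1487/150

E[X | machine 1] = (3+5+7+9+10)/5 = 34/5.
E[X | machine 2] = (11+12)/2 = 23/2.
E[X | machine 3] = (8+11+13)/3 = 32/3.
E[X] = (4/15)·(34/5) + (1/3)·(23/2) + (2/5)·(32/3) = 1487/150.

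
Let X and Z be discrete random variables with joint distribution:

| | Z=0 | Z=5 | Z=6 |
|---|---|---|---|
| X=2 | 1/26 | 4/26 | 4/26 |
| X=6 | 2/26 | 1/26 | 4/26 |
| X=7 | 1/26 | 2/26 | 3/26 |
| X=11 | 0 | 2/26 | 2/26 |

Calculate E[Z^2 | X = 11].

61/2

P(X = 11) = 2/13.
Σ Z^2·P over the event = 25·(2/26) + 36·(2/26) = 61/13.
E[Z^2 | X = 11] = (61/13) / (2/13) = 61/2.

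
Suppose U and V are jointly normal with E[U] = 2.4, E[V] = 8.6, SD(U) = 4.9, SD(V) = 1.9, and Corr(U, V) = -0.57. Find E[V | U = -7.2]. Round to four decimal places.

The regression of V on U has slope ρ·σ_V/σ_U and passes through (μ_U, μ_V).
E[V | U=-7.2] = 8.6 + (-0.57)·(1.9/4.9)·(-7.2 − (2.4)) = 8.6 + (-0.22102)·(-9.6) = 10.7218.

10.7218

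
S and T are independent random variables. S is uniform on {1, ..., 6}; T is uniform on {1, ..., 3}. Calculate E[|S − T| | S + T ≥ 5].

P(S + T ≥ 5) = 2/3.
Summing |S−T|·P(x,y) over outcomes with S + T ≥ 5 gives 29/18.
E[|S − T| | S + T ≥ 5] = (29/18) / (2/3) = 29/12.

29/12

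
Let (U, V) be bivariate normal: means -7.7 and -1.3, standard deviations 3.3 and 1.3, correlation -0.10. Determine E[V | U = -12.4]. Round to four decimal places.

-1.1148

The regression of V on U has slope ρ·σ_V/σ_U and passes through (μ_U, μ_V).
E[V | U=-12.4] = -1.3 + (-0.10)·(1.3/3.3)·(-12.4 − (-7.7)) = -1.3 + (-0.039394)·(-4.7) = -1.1148.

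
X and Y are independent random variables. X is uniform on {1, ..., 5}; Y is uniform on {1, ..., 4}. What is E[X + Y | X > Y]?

Outcomes with X > Y: (2,1), (3,1), (3,2), (4,1), (4,2), (4,3), (5,1), (5,2), (5,3), (5,4), each with probability 1/20.
E[X + Y | X > Y] = (3 + 4 + 5 + 5 + 6 + 7 + 6 + 7 + 8 + 9) / 10 = 6.

6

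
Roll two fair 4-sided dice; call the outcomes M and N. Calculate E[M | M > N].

P(M > N) = 3/8.
Summing M·P(x,y) over outcomes with M > N gives 5/4.
E[M | M > N] = (5/4) / (3/8) = 10/3.

10/3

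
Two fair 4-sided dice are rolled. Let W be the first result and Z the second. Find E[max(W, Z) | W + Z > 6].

4

Outcomes with W + Z > 6: (3,4), (4,3), (4,4), each with probability 1/16.
E[max(W, Z) | W + Z > 6] = (4 + 4 + 4) / 3 = 4.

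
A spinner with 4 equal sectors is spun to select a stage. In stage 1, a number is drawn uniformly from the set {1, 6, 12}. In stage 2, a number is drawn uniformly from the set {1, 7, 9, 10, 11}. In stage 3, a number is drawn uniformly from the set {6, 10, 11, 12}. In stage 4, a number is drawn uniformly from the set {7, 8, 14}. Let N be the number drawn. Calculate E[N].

667/80

E[N | stage 1] = (1+6+12)/3 = 19/3.
E[N | stage 2] = (1+7+9+10+11)/5 = 38/5.
E[N | stage 3] = (6+10+11+12)/4 = 39/4.
E[N | stage 4] = (7+8+14)/3 = 29/3.
By the law of total expectation,
E[N] = (1/4)·(19/3) + (1/4)·(38/5) + (1/4)·(39/4) + (1/4)·(29/3) = 667/80.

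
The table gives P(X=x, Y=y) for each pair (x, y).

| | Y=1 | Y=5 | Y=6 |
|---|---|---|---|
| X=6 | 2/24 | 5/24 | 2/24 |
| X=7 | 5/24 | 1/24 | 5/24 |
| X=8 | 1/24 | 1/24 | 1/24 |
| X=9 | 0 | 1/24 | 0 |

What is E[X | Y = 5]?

P(Y = 5) = 1/3.
Summing X·P(X=x,Y=y) over the conditioning event gives 9/4.
E[X | Y = 5] = (9/4) / (1/3) = 27/4.

27/4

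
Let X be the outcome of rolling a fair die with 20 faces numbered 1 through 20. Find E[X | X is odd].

10

Given X is odd, X is equally likely to be any of {1, 3, 5, 7, 9, 11, 13, 15, 17, 19}.
E[X | X is odd] = (1 + 3 + 5 + 7 + 9 + 11 + 13 + 15 + 17 + 19) / 10 = 10.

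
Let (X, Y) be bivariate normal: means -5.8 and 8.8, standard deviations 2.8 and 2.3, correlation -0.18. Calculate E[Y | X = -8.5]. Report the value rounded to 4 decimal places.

E[Y | X=x] = μ_Y + ρ(σ_Y/σ_X)(x − μ_X) for jointly normal variables.
E[Y | X=-8.5] = 8.8 + (-0.18)·(2.3/2.8)·(-8.5 − (-5.8)) = 8.8 + (-0.14786)·(-2.7) = 9.1992.

9.1992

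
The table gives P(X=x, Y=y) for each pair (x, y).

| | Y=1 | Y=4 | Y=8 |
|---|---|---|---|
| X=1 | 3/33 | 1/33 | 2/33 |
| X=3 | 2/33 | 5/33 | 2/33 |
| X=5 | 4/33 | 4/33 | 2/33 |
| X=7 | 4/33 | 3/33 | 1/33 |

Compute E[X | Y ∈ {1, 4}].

57/13

P(Y ∈ {1, 4}) = 26/33.
Σ X·P over the event = 1·(3/33) + 1·(1/33) + 3·(2/33) + 3·(5/33) + 5·(4/33) + 5·(4/33) + 7·(4/33) + 7·(3/33) = 38/11.
E[X | Y ∈ {1, 4}] = (38/11) / (26/33) = 57/13.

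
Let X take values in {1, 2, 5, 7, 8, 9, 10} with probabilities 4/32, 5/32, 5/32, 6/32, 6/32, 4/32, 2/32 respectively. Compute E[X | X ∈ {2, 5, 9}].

P(X ∈ {2, 5, 9}) = 7/16.
Σ over the event: 2·5/32 + 5·5/32 + 9·1/8 = 71/32.
E[X | X ∈ {2, 5, 9}] = (71/32) / (7/16) = 71/14.

71/14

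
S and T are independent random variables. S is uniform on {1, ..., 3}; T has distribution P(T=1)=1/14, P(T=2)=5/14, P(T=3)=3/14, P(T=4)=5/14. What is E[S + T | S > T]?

32/7

P(S > T) = 1/6.
Summing (S+T)·P(x,y) over outcomes with S > T gives 16/21.
E[S + T | S > T] = (16/21) / (1/6) = 32/7.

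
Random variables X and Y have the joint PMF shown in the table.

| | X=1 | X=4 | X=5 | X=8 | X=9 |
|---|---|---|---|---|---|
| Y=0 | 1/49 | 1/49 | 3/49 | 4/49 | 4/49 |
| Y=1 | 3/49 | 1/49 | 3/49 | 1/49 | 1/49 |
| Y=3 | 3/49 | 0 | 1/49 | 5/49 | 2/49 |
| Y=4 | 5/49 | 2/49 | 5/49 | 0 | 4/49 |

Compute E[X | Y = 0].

P(Y = 0) = 13/49.
Summing X·P(X=x,Y=y) over the conditioning event gives 88/49.
E[X | Y = 0] = (88/49) / (13/49) = 88/13.

88/13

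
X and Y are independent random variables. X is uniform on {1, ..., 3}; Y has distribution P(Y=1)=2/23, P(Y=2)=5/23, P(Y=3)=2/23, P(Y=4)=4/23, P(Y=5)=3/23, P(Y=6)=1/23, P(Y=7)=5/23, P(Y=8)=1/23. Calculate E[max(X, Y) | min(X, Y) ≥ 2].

197/42

P(min(X, Y) ≥ 2) = 14/23.
Summing max(X,Y)·P(x,y) over outcomes with min(X, Y) ≥ 2 gives 197/69.
E[max(X, Y) | min(X, Y) ≥ 2] = (197/69) / (14/23) = 197/42.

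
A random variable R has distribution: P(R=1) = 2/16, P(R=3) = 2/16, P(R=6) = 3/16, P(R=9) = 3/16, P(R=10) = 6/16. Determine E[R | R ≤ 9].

P(R ≤ 9) = 5/8.
Σ over the event: 1·1/8 + 3·1/8 + 6·3/16 + 9·3/16 = 53/16.
E[R | R ≤ 9] = (53/16) / (5/8) = 53/10.

53/10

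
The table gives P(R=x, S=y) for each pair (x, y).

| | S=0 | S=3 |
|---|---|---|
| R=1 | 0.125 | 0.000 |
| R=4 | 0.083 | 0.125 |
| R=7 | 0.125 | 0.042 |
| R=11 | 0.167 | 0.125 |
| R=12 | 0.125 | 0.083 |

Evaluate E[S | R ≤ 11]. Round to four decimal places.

P(R ≤ 11) = 0.792.
Σ S·P over the event = 0·(0.125) + 0·(0.083) + 3·(0.125) + 0·(0.125) + 3·(0.042) + 0·(0.167) + 3·(0.125) = 0.876.
E[S | R ≤ 11] = (0.876) / (0.792) = 1.1061.

1.1061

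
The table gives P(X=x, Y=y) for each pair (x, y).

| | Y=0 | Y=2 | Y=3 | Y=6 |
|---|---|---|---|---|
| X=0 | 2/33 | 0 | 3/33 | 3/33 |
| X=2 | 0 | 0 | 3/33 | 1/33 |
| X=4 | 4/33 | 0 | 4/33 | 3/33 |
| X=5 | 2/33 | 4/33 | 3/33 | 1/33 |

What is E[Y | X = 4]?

30/11

P(X = 4) = 1/3.
Σ Y·P over the event = 0·(4/33) + 3·(4/33) + 6·(3/33) = 10/11.
E[Y | X = 4] = (10/11) / (1/3) = 30/11.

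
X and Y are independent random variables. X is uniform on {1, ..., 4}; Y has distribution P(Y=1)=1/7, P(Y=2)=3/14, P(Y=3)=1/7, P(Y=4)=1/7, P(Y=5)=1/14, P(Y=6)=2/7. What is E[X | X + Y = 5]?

23/9

P(X + Y = 5) = 9/56.
Summing X·P(x,y) over outcomes with X + Y = 5 gives 23/56.
E[X | X + Y = 5] = (23/56) / (9/56) = 23/9.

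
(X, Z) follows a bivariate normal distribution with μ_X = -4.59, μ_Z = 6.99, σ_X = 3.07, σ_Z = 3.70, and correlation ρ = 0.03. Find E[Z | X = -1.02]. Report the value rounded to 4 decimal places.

For a bivariate normal, E[Z | X=x] = μ_Z + ρ·(σ_Z/σ_X)·(x − μ_X).
E[Z | X=-1.02] = 6.99 + (0.03)·(3.70/3.07)·(-1.02 − (-4.59)) = 6.99 + (0.036156)·(3.57) = 7.1191.

7.1191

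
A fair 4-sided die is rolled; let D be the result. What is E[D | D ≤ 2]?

Given D ≤ 2, D is equally likely to be any of {1, 2}.
E[D | D ≤ 2] = (1 + 2) / 2 = 3/2.

3/2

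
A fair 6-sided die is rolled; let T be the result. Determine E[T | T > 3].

5

Given T > 3, T is equally likely to be any of {4, 5, 6}.
E[T | T > 3] = (4 + 5 + 6) / 3 = 5.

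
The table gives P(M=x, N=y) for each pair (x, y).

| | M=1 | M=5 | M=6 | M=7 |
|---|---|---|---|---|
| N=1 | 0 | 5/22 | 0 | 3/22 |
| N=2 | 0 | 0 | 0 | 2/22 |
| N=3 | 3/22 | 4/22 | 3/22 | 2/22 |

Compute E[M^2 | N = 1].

P(N = 1) = 4/11.
Σ M^2·P over the event = 25·(5/22) + 49·(3/22) = 136/11.
E[M^2 | N = 1] = (136/11) / (4/11) = 34.

34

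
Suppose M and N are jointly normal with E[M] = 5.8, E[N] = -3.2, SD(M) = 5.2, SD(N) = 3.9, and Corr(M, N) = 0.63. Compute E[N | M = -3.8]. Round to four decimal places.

The regression of N on M has slope ρ·σ_N/σ_M and passes through (μ_M, μ_N).
E[N | M=-3.8] = -3.2 + (0.63)·(3.9/5.2)·(-3.8 − (5.8)) = -3.2 + (0.4725)·(-9.6) = -7.7360.

-7.7360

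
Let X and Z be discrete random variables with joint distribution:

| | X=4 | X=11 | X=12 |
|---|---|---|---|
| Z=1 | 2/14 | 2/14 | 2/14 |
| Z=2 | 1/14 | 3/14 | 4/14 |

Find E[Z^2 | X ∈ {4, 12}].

8/3

P(X ∈ {4, 12}) = 9/14.
Σ Z^2·P over the event = 1·(2/14) + 4·(1/14) + 1·(2/14) + 4·(4/14) = 12/7.
E[Z^2 | X ∈ {4, 12}] = (12/7) / (9/14) = 8/3.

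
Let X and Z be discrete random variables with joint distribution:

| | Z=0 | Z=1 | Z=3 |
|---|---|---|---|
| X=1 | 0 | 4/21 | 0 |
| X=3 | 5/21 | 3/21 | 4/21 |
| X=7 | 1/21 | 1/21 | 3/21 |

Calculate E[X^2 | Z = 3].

P(Z = 3) = 1/3.
Σ X^2·P over the event = 9·(4/21) + 49·(3/21) = 61/7.
E[X^2 | Z = 3] = (61/7) / (1/3) = 183/7.

183/7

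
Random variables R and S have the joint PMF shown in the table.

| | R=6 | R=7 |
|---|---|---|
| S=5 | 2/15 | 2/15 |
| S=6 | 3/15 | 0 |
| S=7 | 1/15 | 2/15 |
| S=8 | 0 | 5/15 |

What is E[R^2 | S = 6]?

P(S = 6) = 1/5.
Σ R^2·P over the event = 36·(3/15) = 36/5.
E[R^2 | S = 6] = (36/5) / (1/5) = 36.

36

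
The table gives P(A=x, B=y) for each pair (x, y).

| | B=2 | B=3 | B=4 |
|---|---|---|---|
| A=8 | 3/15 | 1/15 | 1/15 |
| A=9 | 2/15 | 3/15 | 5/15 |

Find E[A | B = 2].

P(B = 2) = 1/3.
Σ A·P over the event = 8·(3/15) + 9·(2/15) = 14/5.
E[A | B = 2] = (14/5) / (1/3) = 42/5.

42/5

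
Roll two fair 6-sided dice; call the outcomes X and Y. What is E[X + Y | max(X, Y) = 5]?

70/9

Outcomes with max(X, Y) = 5: (1,5), (2,5), (3,5), (4,5), (5,1), (5,2), (5,3), (5,4), (5,5), each with probability 1/36.
E[X + Y | max(X, Y) = 5] = (6 + 7 + 8 + 9 + 6 + 7 + 8 + 9 + 10) / 9 = 70/9.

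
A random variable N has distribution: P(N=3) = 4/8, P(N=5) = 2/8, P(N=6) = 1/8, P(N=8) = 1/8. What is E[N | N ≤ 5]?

P(N ≤ 5) = 3/4.
Σ over the event: 3·1/2 + 5·1/4 = 11/4.
E[N | N ≤ 5] = (11/4) / (3/4) = 11/3.

11/3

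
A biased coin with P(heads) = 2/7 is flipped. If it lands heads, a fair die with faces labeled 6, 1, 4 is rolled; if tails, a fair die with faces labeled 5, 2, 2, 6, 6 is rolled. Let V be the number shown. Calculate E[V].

85/21

E[V | heads] = (6+1+4)/3 = 11/3.
E[V | tails] = (5+2+2+6+6)/5 = 21/5.
By the law of total expectation,
E[V] = (2/7)·(11/3) + (5/7)·(21/5) = 85/21.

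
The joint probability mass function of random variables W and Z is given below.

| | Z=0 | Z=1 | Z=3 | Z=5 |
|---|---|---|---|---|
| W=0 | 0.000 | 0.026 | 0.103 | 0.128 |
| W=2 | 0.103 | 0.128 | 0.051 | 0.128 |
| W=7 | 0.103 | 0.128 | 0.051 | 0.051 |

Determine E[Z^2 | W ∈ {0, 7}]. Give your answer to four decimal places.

10.1949

P(W ∈ {0, 7}) = 0.590.
Σ Z^2·P over the event = 1·(0.026) + 9·(0.103) + 25·(0.128) + 0·(0.103) + 1·(0.128) + 9·(0.051) + 25·(0.051) = 6.015.
E[Z^2 | W ∈ {0, 7}] = (6.015) / (0.590) = 10.1949.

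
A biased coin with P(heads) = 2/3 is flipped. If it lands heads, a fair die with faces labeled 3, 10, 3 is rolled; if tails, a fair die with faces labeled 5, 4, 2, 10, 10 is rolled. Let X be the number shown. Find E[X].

E[X | heads] = (3+10+3)/3 = 16/3.
E[X | tails] = (5+4+2+10+10)/5 = 31/5.
E[X] = (2/3)·(16/3) + (1/3)·(31/5) = 253/45.

253/45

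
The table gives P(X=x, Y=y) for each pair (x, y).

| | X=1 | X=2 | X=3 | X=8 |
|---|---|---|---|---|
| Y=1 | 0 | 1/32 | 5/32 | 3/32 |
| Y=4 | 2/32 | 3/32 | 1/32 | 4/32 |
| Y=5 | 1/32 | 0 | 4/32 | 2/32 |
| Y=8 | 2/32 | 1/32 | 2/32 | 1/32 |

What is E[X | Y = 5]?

29/7

P(Y = 5) = 7/32.
Σ X·P over the event = 1·(1/32) + 3·(4/32) + 8·(2/32) = 29/32.
E[X | Y = 5] = (29/32) / (7/32) = 29/7.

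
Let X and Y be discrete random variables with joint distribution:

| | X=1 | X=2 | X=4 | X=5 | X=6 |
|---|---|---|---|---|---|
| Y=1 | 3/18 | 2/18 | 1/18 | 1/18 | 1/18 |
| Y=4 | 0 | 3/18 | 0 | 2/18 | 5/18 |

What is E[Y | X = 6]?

P(X = 6) = 1/3.
Σ Y·P over the event = 1·(1/18) + 4·(5/18) = 7/6.
E[Y | X = 6] = (7/6) / (1/3) = 7/2.

7/2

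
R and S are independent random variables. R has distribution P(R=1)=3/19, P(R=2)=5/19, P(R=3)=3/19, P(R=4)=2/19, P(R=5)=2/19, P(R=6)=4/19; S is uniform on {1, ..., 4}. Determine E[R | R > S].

188/41

P(R > S) = 41/76.
Summing R·P(x,y) over outcomes with R > S gives 47/19.
E[R | R > S] = (47/19) / (41/76) = 188/41.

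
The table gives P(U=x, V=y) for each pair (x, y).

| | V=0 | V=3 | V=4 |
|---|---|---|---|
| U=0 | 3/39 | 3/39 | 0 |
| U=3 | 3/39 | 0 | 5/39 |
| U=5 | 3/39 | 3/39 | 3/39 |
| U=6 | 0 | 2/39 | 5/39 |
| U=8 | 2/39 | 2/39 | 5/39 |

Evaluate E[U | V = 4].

P(V = 4) = 6/13.
Σ U·P over the event = 3·(5/39) + 5·(3/39) + 6·(5/39) + 8·(5/39) = 100/39.
E[U | V = 4] = (100/39) / (6/13) = 50/9.

50/9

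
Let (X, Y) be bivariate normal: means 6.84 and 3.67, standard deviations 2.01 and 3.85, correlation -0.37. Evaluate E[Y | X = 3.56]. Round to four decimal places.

5.9946

For a bivariate normal, E[Y | X=x] = μ_Y + ρ·(σ_Y/σ_X)·(x − μ_X).
E[Y | X=3.56] = 3.67 + (-0.37)·(3.85/2.01)·(3.56 − (6.84)) = 3.67 + (-0.70871)·(-3.28) = 5.9946.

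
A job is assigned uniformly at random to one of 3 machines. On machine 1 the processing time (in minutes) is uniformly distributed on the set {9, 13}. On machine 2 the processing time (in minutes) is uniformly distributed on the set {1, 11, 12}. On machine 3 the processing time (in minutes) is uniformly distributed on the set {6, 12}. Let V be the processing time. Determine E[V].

E[V | machine 1] = (9+13)/2 = 11.
E[V | machine 2] = (1+11+12)/3 = 8.
E[V | machine 3] = (6+12)/2 = 9.
By the law of total expectation,
E[V] = (1/3)·(11) + (1/3)·(8) + (1/3)·(9) = 28/3.

28/3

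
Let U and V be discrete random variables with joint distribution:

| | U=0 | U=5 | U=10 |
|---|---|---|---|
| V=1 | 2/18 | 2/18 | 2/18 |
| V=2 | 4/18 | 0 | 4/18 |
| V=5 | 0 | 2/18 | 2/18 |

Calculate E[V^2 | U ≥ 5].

10

P(U ≥ 5) = 2/3.
Σ V^2·P over the event = 1·(2/18) + 25·(2/18) + 1·(2/18) + 4·(4/18) + 25·(2/18) = 20/3.
E[V^2 | U ≥ 5] = (20/3) / (2/3) = 10.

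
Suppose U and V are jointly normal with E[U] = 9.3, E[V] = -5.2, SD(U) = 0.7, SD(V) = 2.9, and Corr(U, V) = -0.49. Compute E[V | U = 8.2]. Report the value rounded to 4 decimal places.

The regression of V on U has slope ρ·σ_V/σ_U and passes through (μ_U, μ_V).
E[V | U=8.2] = -5.2 + (-0.49)·(2.9/0.7)·(8.2 − (9.3)) = -5.2 + (-2.03)·(-1.1) = -2.9670.

-2.9670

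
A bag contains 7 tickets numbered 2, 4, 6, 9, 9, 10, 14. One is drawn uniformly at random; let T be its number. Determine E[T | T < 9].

4

P(T < 9) = 3/7.
Σ over the event: 2·1/7 + 4·1/7 + 6·1/7 = 12/7.
E[T | T < 9] = (12/7) / (3/7) = 4.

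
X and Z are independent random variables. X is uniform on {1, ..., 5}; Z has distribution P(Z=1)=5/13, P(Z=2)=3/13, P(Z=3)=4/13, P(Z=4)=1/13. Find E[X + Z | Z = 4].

7

P(Z = 4) = 1/13.
Summing (X+Z)·P(x,y) over outcomes with Z = 4 gives 7/13.
E[X + Z | Z = 4] = (7/13) / (1/13) = 7.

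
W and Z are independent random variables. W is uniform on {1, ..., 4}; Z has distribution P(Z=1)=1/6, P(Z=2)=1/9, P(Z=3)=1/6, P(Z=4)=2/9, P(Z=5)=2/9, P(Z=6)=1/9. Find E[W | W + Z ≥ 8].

31/9

P(W + Z ≥ 8) = 1/4.
Summing W·P(x,y) over outcomes with W + Z ≥ 8 gives 31/36.
E[W | W + Z ≥ 8] = (31/36) / (1/4) = 31/9.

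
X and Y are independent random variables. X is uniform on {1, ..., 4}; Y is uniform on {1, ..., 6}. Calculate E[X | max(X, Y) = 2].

5/3

Outcomes with max(X, Y) = 2: (1,2), (2,1), (2,2), each with probability 1/24.
E[X | max(X, Y) = 2] = (1 + 2 + 2) / 3 = 5/3.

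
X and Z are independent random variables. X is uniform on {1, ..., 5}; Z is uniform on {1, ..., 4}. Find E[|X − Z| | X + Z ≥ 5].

P(X + Z ≥ 5) = 7/10.
Summing |X−Z|·P(x,y) over outcomes with X + Z ≥ 5 gives 6/5.
E[|X − Z| | X + Z ≥ 5] = (6/5) / (7/10) = 12/7.

12/7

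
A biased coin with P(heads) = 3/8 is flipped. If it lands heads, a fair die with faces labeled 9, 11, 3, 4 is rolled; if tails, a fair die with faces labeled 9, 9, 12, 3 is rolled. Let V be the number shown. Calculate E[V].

E[V | heads] = (9+11+3+4)/4 = 27/4.
E[V | tails] = (9+9+12+3)/4 = 33/4.
E[V] = (3/8)·(27/4) + (5/8)·(33/4) = 123/16.

123/16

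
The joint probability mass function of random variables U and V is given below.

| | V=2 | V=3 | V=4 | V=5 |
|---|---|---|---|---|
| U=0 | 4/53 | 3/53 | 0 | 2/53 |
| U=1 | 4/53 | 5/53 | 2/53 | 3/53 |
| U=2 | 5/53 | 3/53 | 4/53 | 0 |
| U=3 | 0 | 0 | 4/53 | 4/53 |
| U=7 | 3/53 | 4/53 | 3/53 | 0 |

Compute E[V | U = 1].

23/7

P(U = 1) = 14/53.
Summing V·P(U=x,V=y) over the conditioning event gives 46/53.
E[V | U = 1] = (46/53) / (14/53) = 23/7.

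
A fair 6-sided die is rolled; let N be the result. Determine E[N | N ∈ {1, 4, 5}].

P(N ∈ {1, 4, 5}) = 1/2.
Σ over the event: 1·1/6 + 4·1/6 + 5·1/6 = 5/3.
E[N | N ∈ {1, 4, 5}] = (5/3) / (1/2) = 10/3.

10/3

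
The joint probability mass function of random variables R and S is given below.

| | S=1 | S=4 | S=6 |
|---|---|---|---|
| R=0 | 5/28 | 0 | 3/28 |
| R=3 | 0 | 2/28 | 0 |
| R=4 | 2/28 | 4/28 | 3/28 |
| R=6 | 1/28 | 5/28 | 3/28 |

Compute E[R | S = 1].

7/4

P(S = 1) = 2/7.
Σ R·P over the event = 0·(5/28) + 4·(2/28) + 6·(1/28) = 1/2.
E[R | S = 1] = (1/2) / (2/7) = 7/4.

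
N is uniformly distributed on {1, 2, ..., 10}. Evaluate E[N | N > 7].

Given N > 7, N is equally likely to be any of {8, 9, 10}.
E[N | N > 7] = (8 + 9 + 10) / 3 = 9.

9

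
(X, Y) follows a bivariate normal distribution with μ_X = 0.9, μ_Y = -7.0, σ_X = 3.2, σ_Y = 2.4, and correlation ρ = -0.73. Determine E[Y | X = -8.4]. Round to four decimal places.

-1.9083

The regression of Y on X has slope ρ·σ_Y/σ_X and passes through (μ_X, μ_Y).
E[Y | X=-8.4] = -7.0 + (-0.73)·(2.4/3.2)·(-8.4 − (0.9)) = -7.0 + (-0.5475)·(-9.3) = -1.9083.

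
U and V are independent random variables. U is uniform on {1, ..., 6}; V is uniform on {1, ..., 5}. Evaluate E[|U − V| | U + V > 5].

41/20

P(U + V > 5) = 2/3.
Summing |U−V|·P(x,y) over outcomes with U + V > 5 gives 41/30.
E[|U − V| | U + V > 5] = (41/30) / (2/3) = 41/20.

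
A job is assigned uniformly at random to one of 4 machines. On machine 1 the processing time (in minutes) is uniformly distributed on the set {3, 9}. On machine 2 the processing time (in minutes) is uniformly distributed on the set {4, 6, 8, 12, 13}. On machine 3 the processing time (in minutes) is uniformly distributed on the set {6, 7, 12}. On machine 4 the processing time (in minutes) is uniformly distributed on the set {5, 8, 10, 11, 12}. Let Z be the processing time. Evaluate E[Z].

241/30

E[Z | machine 1] = (3+9)/2 = 6.
E[Z | machine 2] = (4+6+8+12+13)/5 = 43/5.
E[Z | machine 3] = (6+7+12)/3 = 25/3.
E[Z | machine 4] = (5+8+10+11+12)/5 = 46/5.
By the law of total expectation,
E[Z] = (1/4)·(6) + (1/4)·(43/5) + (1/4)·(25/3) + (1/4)·(46/5) = 241/30.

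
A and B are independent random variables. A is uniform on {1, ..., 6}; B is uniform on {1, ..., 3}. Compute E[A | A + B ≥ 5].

53/12

P(A + B ≥ 5) = 2/3.
Summing A·P(x,y) over outcomes with A + B ≥ 5 gives 53/18.
E[A | A + B ≥ 5] = (53/18) / (2/3) = 53/12.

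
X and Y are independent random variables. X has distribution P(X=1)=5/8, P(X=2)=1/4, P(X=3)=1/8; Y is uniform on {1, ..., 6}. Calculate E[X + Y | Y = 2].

P(Y = 2) = 1/6.
Summing (X+Y)·P(x,y) over outcomes with Y = 2 gives 7/12.
E[X + Y | Y = 2] = (7/12) / (1/6) = 7/2.

7/2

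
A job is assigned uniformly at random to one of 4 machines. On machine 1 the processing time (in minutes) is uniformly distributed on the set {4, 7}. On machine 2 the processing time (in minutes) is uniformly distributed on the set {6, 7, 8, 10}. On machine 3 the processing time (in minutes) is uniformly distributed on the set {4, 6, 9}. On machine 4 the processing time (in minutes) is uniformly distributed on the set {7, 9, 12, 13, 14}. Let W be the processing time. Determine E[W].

367/48

E[W | machine 1] = (4+7)/2 = 11/2.
E[W | machine 2] = (6+7+8+10)/4 = 31/4.
E[W | machine 3] = (4+6+9)/3 = 19/3.
E[W | machine 4] = (7+9+12+13+14)/5 = 11.
By the law of total expectation,
E[W] = (1/4)·(11/2) + (1/4)·(31/4) + (1/4)·(19/3) + (1/4)·(11) = 367/48.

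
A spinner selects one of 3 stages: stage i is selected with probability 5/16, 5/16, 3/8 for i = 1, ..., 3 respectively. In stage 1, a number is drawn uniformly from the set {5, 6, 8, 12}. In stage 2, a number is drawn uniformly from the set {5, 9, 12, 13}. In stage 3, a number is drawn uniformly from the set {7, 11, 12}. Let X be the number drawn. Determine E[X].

E[X | stage 1] = (5+6+8+12)/4 = 31/4.
E[X | stage 2] = (5+9+12+13)/4 = 39/4.
E[X | stage 3] = (7+11+12)/3 = 10.
By the law of total expectation,
E[X] = (5/16)·(31/4) + (5/16)·(39/4) + (3/8)·(10) = 295/32.

295/32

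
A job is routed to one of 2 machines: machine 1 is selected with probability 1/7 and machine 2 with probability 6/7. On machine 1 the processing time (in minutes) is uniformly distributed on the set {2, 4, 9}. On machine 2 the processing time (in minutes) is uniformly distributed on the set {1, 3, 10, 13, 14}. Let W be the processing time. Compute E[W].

271/35

E[W | machine 1] = (2+4+9)/3 = 5.
E[W | machine 2] = (1+3+10+13+14)/5 = 41/5.
By the law of total expectation,
E[W] = (1/7)·(5) + (6/7)·(41/5) = 271/35.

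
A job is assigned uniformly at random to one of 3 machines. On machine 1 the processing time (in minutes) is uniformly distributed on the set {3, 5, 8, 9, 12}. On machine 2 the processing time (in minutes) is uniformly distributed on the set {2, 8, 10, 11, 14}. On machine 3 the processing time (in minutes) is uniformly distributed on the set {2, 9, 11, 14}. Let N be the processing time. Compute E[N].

127/15

E[N | machine 1] = (3+5+8+9+12)/5 = 37/5.
E[N | machine 2] = (2+8+10+11+14)/5 = 9.
E[N | machine 3] = (2+9+11+14)/4 = 9.
By the law of total expectation,
E[N] = (1/3)·(37/5) + (1/3)·(9) + (1/3)·(9) = 127/15.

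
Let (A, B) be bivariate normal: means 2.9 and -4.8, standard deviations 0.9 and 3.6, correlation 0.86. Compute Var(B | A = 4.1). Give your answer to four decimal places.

The conditional variance in a bivariate normal is σ_B²(1 − ρ²), independent of x.
Var(B | A=4.1) = (3.6)²·(1 − (0.86)²) = 12.96·0.2604 = 3.3748.

3.3748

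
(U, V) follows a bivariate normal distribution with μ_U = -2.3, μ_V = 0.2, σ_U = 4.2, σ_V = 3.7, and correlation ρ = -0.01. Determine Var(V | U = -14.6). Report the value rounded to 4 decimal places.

The conditional variance in a bivariate normal is σ_V²(1 − ρ²), independent of x.
Var(V | U=-14.6) = (3.7)²·(1 − (-0.01)²) = 13.69·0.9999 = 13.6886.

13.6886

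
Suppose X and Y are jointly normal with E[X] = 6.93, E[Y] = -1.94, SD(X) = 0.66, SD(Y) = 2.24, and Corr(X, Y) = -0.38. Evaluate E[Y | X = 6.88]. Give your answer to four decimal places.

-1.8755

For a bivariate normal, E[Y | X=x] = μ_Y + ρ·(σ_Y/σ_X)·(x − μ_X).
E[Y | X=6.88] = -1.94 + (-0.38)·(2.24/0.66)·(6.88 − (6.93)) = -1.94 + (-1.2897)·(-0.05) = -1.8755.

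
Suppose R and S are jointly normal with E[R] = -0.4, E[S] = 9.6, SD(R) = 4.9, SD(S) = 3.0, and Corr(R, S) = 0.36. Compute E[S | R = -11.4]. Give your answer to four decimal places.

7.1755

E[S | R=x] = μ_S + ρ(σ_S/σ_R)(x − μ_R) for jointly normal variables.
E[S | R=-11.4] = 9.6 + (0.36)·(3.0/4.9)·(-11.4 − (-0.4)) = 9.6 + (0.22041)·(-11) = 7.1755.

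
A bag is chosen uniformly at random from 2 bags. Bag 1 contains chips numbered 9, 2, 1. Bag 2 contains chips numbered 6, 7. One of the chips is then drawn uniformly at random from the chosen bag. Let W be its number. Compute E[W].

21/4

E[W | bag 1] = (9+2+1)/3 = 4.
E[W | bag 2] = (6+7)/2 = 13/2.
By the law of total expectation,
E[W] = (1/2)·(4) + (1/2)·(13/2) = 21/4.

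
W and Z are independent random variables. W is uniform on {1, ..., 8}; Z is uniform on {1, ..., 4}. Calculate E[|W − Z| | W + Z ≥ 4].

P(W + Z ≥ 4) = 29/32.
Summing |W−Z|·P(x,y) over outcomes with W + Z ≥ 4 gives 41/16.
E[|W − Z| | W + Z ≥ 4] = (41/16) / (29/32) = 82/29.

82/29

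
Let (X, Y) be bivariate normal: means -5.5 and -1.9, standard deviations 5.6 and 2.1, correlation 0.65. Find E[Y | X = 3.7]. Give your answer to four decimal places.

0.3425

For a bivariate normal, E[Y | X=x] = μ_Y + ρ·(σ_Y/σ_X)·(x − μ_X).
E[Y | X=3.7] = -1.9 + (0.65)·(2.1/5.6)·(3.7 − (-5.5)) = -1.9 + (0.24375)·(9.2) = 0.3425.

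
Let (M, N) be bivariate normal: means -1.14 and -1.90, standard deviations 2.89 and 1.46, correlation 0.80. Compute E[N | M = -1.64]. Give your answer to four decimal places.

E[N | M=x] = μ_N + ρ(σ_N/σ_M)(x − μ_M) for jointly normal variables.
E[N | M=-1.64] = -1.90 + (0.80)·(1.46/2.89)·(-1.64 − (-1.14)) = -1.90 + (0.40415)·(-0.5) = -2.1021.

-2.1021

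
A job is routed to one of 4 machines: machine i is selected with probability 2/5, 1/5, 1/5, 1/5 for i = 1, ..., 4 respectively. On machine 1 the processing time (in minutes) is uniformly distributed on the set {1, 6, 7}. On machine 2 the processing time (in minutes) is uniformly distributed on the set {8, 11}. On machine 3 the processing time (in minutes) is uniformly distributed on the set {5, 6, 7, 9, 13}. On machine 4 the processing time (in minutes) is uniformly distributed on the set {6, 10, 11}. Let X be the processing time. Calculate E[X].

43/6

E[X | machine 1] = (1+6+7)/3 = 14/3.
E[X | machine 2] = (8+11)/2 = 19/2.
E[X | machine 3] = (5+6+7+9+13)/5 = 8.
E[X | machine 4] = (6+10+11)/3 = 9.
By the law of total expectation,
E[X] = (2/5)·(14/3) + (1/5)·(19/2) + (1/5)·(8) + (1/5)·(9) = 43/6.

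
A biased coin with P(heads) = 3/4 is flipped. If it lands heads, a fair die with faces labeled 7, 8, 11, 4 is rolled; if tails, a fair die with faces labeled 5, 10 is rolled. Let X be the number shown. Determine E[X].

E[X | heads] = (7+8+11+4)/4 = 15/2.
E[X | tails] = (5+10)/2 = 15/2.
By the law of total expectation,
E[X] = (3/4)·(15/2) + (1/4)·(15/2) = 15/2.

15/2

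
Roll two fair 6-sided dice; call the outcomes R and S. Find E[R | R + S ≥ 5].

58/15

P(R + S ≥ 5) = 5/6.
Summing R·P(x,y) over outcomes with R + S ≥ 5 gives 29/9.
E[R | R + S ≥ 5] = (29/9) / (5/6) = 58/15.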